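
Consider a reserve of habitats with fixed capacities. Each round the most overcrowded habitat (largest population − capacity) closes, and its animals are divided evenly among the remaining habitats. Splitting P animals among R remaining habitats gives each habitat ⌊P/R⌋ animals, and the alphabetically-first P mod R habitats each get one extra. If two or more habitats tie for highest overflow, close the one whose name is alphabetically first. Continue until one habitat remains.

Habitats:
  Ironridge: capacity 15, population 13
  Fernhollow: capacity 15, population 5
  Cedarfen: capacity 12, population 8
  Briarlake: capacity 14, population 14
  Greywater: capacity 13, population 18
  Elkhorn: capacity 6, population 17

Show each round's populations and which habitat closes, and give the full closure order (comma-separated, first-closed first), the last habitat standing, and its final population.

Closure order: Elkhorn, Greywater, Briarlake, Ironridge, Cedarfen
Last habitat: Fernhollow with 75 animals

Round 1: Briarlake=14 Cedarfen=8 Elkhorn=17 Fernhollow=5 Greywater=18 Ironridge=13 → close Elkhorn (overflow 11)
  17÷5 = 3 each, +1 to first 2
Round 2: Briarlake=18 Cedarfen=12 Fernhollow=8 Greywater=21 Ironridge=16 → close Greywater (overflow 8)
  21÷4 = 5 each, +1 to first 1
Round 3: Briarlake=24 Cedarfen=17 Fernhollow=13 Ironridge=21 → close Briarlake (overflow 10)
  24÷3 = 8 each, +1 to first 0
Round 4: Cedarfen=25 Fernhollow=21 Ironridge=29 → close Ironridge (overflow 14)
  29÷2 = 14 each, +1 to first 1
Round 5: Cedarfen=40 Fernhollow=35 → close Cedarfen (overflow 28)
  40÷1 = 40 each, +1 to first 0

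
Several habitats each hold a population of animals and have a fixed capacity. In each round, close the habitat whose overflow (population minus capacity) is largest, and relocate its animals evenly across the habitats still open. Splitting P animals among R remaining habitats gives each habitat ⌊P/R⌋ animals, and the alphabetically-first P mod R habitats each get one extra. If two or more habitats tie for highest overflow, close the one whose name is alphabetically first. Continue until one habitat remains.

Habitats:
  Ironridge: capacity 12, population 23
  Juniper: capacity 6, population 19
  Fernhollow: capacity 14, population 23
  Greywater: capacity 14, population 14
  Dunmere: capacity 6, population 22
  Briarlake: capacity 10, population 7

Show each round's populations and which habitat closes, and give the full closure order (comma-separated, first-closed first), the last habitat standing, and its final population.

Round 1: Briarlake=7 Dunmere=22 Fernhollow=23 Greywater=14 Ironridge=23 Juniper=19 → close Dunmere (overflow 16)
  22÷5 = 4 each, +1 to first 2
Round 2: Briarlake=12 Fernhollow=28 Greywater=18 Ironridge=27 Juniper=23 → close Juniper (overflow 17)
  23÷4 = 5 each, +1 to first 3
Round 3: Briarlake=18 Fernhollow=34 Greywater=24 Ironridge=32 → close Fernhollow (overflow 20)
  34÷3 = 11 each, +1 to first 1
Round 4: Briarlake=30 Greywater=35 Ironridge=43 → close Ironridge (overflow 31)
  43÷2 = 21 each, +1 to first 1
Round 5: Briarlake=52 Greywater=56 → close Briarlake (overflow 42)
  52÷1 = 52 each, +1 to first 0

Closure order: Dunmere, Juniper, Fernhollow, Ironridge, Briarlake
Last habitat: Greywater with 108 animals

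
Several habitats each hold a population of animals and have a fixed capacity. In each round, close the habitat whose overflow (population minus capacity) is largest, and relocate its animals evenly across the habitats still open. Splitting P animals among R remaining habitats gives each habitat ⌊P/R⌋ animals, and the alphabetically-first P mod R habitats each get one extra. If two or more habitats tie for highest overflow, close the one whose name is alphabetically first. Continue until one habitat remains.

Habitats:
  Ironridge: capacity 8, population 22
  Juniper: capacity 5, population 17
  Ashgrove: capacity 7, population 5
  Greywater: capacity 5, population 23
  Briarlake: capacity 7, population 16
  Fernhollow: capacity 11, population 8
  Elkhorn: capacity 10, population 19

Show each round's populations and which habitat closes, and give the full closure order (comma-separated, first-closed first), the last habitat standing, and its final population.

Closure order: Greywater, Ironridge, Juniper, Briarlake, Elkhorn, Ashgrove
Last habitat: Fernhollow with 110 animals

Round 1: Ashgrove=5 Briarlake=16 Elkhorn=19 Fernhollow=8 Greywater=23 Ironridge=22 Juniper=17 → close Greywater (overflow 18)
  23÷6 = 3 each, +1 to first 5
Round 2: Ashgrove=9 Briarlake=20 Elkhorn=23 Fernhollow=12 Ironridge=26 Juniper=20 → close Ironridge (overflow 18)
  26÷5 = 5 each, +1 to first 1
Round 3: Ashgrove=15 Briarlake=25 Elkhorn=28 Fernhollow=17 Juniper=25 → close Juniper (overflow 20)
  25÷4 = 6 each, +1 to first 1
Round 4: Ashgrove=22 Briarlake=31 Elkhorn=34 Fernhollow=23 → close Briarlake (overflow 24)
  31÷3 = 10 each, +1 to first 1
Round 5: Ashgrove=33 Elkhorn=44 Fernhollow=33 → close Elkhorn (overflow 34)
  44÷2 = 22 each, +1 to first 0
Round 6: Ashgrove=55 Fernhollow=55 → close Ashgrove (overflow 48)
  55÷1 = 55 each, +1 to first 0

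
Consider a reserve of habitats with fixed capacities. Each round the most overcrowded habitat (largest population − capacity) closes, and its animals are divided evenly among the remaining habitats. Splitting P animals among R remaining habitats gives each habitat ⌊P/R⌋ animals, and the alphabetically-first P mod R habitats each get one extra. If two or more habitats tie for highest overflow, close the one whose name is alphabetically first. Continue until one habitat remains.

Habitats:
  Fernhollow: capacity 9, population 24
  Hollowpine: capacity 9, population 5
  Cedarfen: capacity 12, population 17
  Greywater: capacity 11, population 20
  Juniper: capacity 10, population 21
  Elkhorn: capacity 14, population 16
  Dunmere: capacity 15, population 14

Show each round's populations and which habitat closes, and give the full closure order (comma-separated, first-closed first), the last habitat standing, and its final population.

Round 1: Cedarfen=17 Dunmere=14 Elkhorn=16 Fernhollow=24 Greywater=20 Hollowpine=5 Juniper=21 → close Fernhollow (overflow 15)
  24÷6 = 4 each, +1 to first 0
Round 2: Cedarfen=21 Dunmere=18 Elkhorn=20 Greywater=24 Hollowpine=9 Juniper=25 → close Juniper (overflow 15)
  25÷5 = 5 each, +1 to first 0
Round 3: Cedarfen=26 Dunmere=23 Elkhorn=25 Greywater=29 Hollowpine=14 → close Greywater (overflow 18)
  29÷4 = 7 each, +1 to first 1
Round 4: Cedarfen=34 Dunmere=30 Elkhorn=32 Hollowpine=21 → close Cedarfen (overflow 22)
  34÷3 = 11 each, +1 to first 1
Round 5: Dunmere=42 Elkhorn=43 Hollowpine=32 → close Elkhorn (overflow 29)
  43÷2 = 21 each, +1 to first 1
Round 6: Dunmere=64 Hollowpine=53 → close Dunmere (overflow 49)
  64÷1 = 64 each, +1 to first 0

Closure order: Fernhollow, Juniper, Greywater, Cedarfen, Elkhorn, Dunmere
Last habitat: Hollowpine with 117 animals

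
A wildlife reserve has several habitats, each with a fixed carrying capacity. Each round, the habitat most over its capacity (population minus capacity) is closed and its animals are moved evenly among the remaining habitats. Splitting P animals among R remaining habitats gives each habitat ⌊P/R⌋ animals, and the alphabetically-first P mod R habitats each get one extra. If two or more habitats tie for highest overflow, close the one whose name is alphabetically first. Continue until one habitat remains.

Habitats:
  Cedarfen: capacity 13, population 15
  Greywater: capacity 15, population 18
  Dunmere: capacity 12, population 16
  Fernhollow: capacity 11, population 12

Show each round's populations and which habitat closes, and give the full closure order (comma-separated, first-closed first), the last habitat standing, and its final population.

Round 1: Cedarfen=15 Dunmere=16 Fernhollow=12 Greywater=18 → close Dunmere (overflow 4)
  16÷3 = 5 each, +1 to first 1
Round 2: Cedarfen=21 Fernhollow=17 Greywater=23 → close Cedarfen (overflow 8)
  21÷2 = 10 each, +1 to first 1
Round 3: Fernhollow=28 Greywater=33 → close Greywater (overflow 18)
  33÷1 = 33 each, +1 to first 0

Closure order: Dunmere, Cedarfen, Greywater
Last habitat: Fernhollow with 61 animals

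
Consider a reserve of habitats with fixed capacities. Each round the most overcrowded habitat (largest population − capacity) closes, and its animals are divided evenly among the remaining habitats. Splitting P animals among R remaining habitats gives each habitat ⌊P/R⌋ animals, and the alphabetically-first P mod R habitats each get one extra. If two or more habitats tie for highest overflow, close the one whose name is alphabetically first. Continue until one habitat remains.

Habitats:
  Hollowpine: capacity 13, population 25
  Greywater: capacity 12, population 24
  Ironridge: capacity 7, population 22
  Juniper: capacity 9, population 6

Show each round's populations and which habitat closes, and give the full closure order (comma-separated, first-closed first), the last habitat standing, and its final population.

Closure order: Ironridge, Greywater, Hollowpine
Last habitat: Juniper with 77 animals

Round 1: Greywater=24 Hollowpine=25 Ironridge=22 Juniper=6 → close Ironridge (overflow 15)
  22÷3 = 7 each, +1 to first 1
Round 2: Greywater=32 Hollowpine=32 Juniper=13 → close Greywater (overflow 20)
  32÷2 = 16 each, +1 to first 0
Round 3: Hollowpine=48 Juniper=29 → close Hollowpine (overflow 35)
  48÷1 = 48 each, +1 to first 0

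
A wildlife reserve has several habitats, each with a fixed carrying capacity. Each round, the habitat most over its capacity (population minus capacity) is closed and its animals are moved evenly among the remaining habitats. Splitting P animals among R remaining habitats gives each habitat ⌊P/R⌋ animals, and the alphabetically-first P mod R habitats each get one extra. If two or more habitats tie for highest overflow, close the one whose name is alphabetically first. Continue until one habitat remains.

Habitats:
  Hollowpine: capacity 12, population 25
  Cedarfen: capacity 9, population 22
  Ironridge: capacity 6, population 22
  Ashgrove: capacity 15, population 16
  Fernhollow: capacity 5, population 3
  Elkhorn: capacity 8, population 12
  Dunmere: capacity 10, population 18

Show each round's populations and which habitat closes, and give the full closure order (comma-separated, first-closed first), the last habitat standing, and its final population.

Round 1: Ashgrove=16 Cedarfen=22 Dunmere=18 Elkhorn=12 Fernhollow=3 Hollowpine=25 Ironridge=22 → close Ironridge (overflow 16)
  22÷6 = 3 each, +1 to first 4
Round 2: Ashgrove=20 Cedarfen=26 Dunmere=22 Elkhorn=16 Fernhollow=6 Hollowpine=28 → close Cedarfen (overflow 17)
  26÷5 = 5 each, +1 to first 1
Round 3: Ashgrove=26 Dunmere=27 Elkhorn=21 Fernhollow=11 Hollowpine=33 → close Hollowpine (overflow 21)
  33÷4 = 8 each, +1 to first 1
Round 4: Ashgrove=35 Dunmere=35 Elkhorn=29 Fernhollow=19 → close Dunmere (overflow 25)
  35÷3 = 11 each, +1 to first 2
Round 5: Ashgrove=47 Elkhorn=41 Fernhollow=30 → close Elkhorn (overflow 33)
  41÷2 = 20 each, +1 to first 1
Round 6: Ashgrove=68 Fernhollow=50 → close Ashgrove (overflow 53)
  68÷1 = 68 each, +1 to first 0

Closure order: Ironridge, Cedarfen, Hollowpine, Dunmere, Elkhorn, Ashgrove
Last habitat: Fernhollow with 118 animals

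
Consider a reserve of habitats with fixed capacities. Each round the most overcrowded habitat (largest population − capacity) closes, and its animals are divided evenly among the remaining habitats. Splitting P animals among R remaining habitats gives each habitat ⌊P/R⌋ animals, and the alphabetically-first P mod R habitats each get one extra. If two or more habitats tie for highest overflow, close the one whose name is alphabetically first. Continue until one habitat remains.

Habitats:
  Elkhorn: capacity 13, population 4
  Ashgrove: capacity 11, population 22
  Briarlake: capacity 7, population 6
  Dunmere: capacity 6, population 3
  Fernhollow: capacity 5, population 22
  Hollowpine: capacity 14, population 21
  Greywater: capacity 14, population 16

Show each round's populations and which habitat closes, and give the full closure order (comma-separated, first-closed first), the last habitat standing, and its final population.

Closure order: Fernhollow, Ashgrove, Hollowpine, Briarlake, Greywater, Dunmere
Last habitat: Elkhorn with 94 animals

Round 1: Ashgrove=22 Briarlake=6 Dunmere=3 Elkhorn=4 Fernhollow=22 Greywater=16 Hollowpine=21 → close Fernhollow (overflow 17)
  22÷6 = 3 each, +1 to first 4
Round 2: Ashgrove=26 Briarlake=10 Dunmere=7 Elkhorn=8 Greywater=19 Hollowpine=24 → close Ashgrove (overflow 15)
  26÷5 = 5 each, +1 to first 1
Round 3: Briarlake=16 Dunmere=12 Elkhorn=13 Greywater=24 Hollowpine=29 → close Hollowpine (overflow 15)
  29÷4 = 7 each, +1 to first 1
Round 4: Briarlake=24 Dunmere=19 Elkhorn=20 Greywater=31 → close Briarlake (overflow 17)
  24÷3 = 8 each, +1 to first 0
Round 5: Dunmere=27 Elkhorn=28 Greywater=39 → close Greywater (overflow 25)
  39÷2 = 19 each, +1 to first 1
Round 6: Dunmere=47 Elkhorn=47 → close Dunmere (overflow 41)
  47÷1 = 47 each, +1 to first 0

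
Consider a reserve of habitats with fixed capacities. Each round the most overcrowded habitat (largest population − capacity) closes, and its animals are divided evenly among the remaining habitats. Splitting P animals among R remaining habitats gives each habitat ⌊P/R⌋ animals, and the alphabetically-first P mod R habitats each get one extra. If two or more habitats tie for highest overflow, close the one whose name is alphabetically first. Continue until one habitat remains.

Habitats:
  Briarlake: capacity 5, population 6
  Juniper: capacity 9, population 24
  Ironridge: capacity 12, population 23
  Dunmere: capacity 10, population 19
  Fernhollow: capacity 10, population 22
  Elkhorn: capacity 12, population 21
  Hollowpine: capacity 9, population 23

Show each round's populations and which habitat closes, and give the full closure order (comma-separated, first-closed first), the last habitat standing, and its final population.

Closure order: Juniper, Hollowpine, Fernhollow, Dunmere, Ironridge, Elkhorn
Last habitat: Briarlake with 138 animals

Round 1: Briarlake=6 Dunmere=19 Elkhorn=21 Fernhollow=22 Hollowpine=23 Ironridge=23 Juniper=24 → close Juniper (overflow 15)
  24÷6 = 4 each, +1 to first 0
Round 2: Briarlake=10 Dunmere=23 Elkhorn=25 Fernhollow=26 Hollowpine=27 Ironridge=27 → close Hollowpine (overflow 18)
  27÷5 = 5 each, +1 to first 2
Round 3: Briarlake=16 Dunmere=29 Elkhorn=30 Fernhollow=31 Ironridge=32 → close Fernhollow (overflow 21)
  31÷4 = 7 each, +1 to first 3
Round 4: Briarlake=24 Dunmere=37 Elkhorn=38 Ironridge=39 → close Dunmere (overflow 27)
  37÷3 = 12 each, +1 to first 1
Round 5: Briarlake=37 Elkhorn=50 Ironridge=51 → close Ironridge (overflow 39)
  51÷2 = 25 each, +1 to first 1
Round 6: Briarlake=63 Elkhorn=75 → close Elkhorn (overflow 63)
  75÷1 = 75 each, +1 to first 0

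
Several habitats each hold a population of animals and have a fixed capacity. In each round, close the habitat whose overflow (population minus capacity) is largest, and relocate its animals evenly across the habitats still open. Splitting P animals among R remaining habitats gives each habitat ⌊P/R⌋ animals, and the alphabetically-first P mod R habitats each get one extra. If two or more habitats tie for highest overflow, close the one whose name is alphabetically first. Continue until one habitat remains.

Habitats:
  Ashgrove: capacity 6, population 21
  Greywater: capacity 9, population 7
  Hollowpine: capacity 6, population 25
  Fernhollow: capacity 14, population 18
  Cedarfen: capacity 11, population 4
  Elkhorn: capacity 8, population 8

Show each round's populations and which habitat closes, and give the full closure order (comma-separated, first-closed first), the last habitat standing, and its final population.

Closure order: Hollowpine, Ashgrove, Fernhollow, Elkhorn, Greywater
Last habitat: Cedarfen with 83 animals

Round 1: Ashgrove=21 Cedarfen=4 Elkhorn=8 Fernhollow=18 Greywater=7 Hollowpine=25 → close Hollowpine (overflow 19)
  25÷5 = 5 each, +1 to first 0
Round 2: Ashgrove=26 Cedarfen=9 Elkhorn=13 Fernhollow=23 Greywater=12 → close Ashgrove (overflow 20)
  26÷4 = 6 each, +1 to first 2
Round 3: Cedarfen=16 Elkhorn=20 Fernhollow=29 Greywater=18 → close Fernhollow (overflow 15)
  29÷3 = 9 each, +1 to first 2
Round 4: Cedarfen=26 Elkhorn=30 Greywater=27 → close Elkhorn (overflow 22)
  30÷2 = 15 each, +1 to first 0
Round 5: Cedarfen=41 Greywater=42 → close Greywater (overflow 33)
  42÷1 = 42 each, +1 to first 0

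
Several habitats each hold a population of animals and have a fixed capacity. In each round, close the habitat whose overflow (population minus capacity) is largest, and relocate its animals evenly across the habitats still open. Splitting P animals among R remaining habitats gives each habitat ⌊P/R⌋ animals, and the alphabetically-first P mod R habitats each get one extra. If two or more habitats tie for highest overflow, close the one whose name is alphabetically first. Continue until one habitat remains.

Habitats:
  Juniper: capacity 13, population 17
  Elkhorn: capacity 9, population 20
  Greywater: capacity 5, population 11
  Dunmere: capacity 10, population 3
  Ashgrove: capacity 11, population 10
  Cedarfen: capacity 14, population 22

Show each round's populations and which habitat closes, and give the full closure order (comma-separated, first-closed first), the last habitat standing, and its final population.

Closure order: Elkhorn, Cedarfen, Greywater, Juniper, Ashgrove
Last habitat: Dunmere with 83 animals

Round 1: Ashgrove=10 Cedarfen=22 Dunmere=3 Elkhorn=20 Greywater=11 Juniper=17 → close Elkhorn (overflow 11)
  20÷5 = 4 each, +1 to first 0
Round 2: Ashgrove=14 Cedarfen=26 Dunmere=7 Greywater=15 Juniper=21 → close Cedarfen (overflow 12)
  26÷4 = 6 each, +1 to first 2
Round 3: Ashgrove=21 Dunmere=14 Greywater=21 Juniper=27 → close Greywater (overflow 16)
  21÷3 = 7 each, +1 to first 0
Round 4: Ashgrove=28 Dunmere=21 Juniper=34 → close Juniper (overflow 21)
  34÷2 = 17 each, +1 to first 0
Round 5: Ashgrove=45 Dunmere=38 → close Ashgrove (overflow 34)
  45÷1 = 45 each, +1 to first 0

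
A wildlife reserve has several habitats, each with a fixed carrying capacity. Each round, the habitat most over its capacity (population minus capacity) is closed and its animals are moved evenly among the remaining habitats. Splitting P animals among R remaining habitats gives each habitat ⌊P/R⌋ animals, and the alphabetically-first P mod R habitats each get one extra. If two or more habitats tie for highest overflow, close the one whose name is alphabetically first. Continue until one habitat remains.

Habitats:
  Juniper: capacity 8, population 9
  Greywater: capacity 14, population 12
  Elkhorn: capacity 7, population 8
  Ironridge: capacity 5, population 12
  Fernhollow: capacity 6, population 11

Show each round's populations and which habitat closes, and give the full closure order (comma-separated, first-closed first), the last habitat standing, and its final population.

Round 1: Elkhorn=8 Fernhollow=11 Greywater=12 Ironridge=12 Juniper=9 → close Ironridge (overflow 7)
  12÷4 = 3 each, +1 to first 0
Round 2: Elkhorn=11 Fernhollow=14 Greywater=15 Juniper=12 → close Fernhollow (overflow 8)
  14÷3 = 4 each, +1 to first 2
Round 3: Elkhorn=16 Greywater=20 Juniper=16 → close Elkhorn (overflow 9)
  16÷2 = 8 each, +1 to first 0
Round 4: Greywater=28 Juniper=24 → close Juniper (overflow 16)
  24÷1 = 24 each, +1 to first 0

Closure order: Ironridge, Fernhollow, Elkhorn, Juniper
Last habitat: Greywater with 52 animals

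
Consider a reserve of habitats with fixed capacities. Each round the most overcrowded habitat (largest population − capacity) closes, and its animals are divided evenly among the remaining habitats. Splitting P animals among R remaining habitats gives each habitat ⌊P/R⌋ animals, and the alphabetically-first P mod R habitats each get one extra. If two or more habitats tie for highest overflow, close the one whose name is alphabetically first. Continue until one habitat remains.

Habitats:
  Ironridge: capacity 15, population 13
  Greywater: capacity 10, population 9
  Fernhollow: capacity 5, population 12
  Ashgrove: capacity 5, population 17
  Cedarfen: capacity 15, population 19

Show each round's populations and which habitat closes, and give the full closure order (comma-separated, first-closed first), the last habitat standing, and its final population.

Round 1: Ashgrove=17 Cedarfen=19 Fernhollow=12 Greywater=9 Ironridge=13 → close Ashgrove (overflow 12)
  17÷4 = 4 each, +1 to first 1
Round 2: Cedarfen=24 Fernhollow=16 Greywater=13 Ironridge=17 → close Fernhollow (overflow 11)
  16÷3 = 5 each, +1 to first 1
Round 3: Cedarfen=30 Greywater=18 Ironridge=22 → close Cedarfen (overflow 15)
  30÷2 = 15 each, +1 to first 0
Round 4: Greywater=33 Ironridge=37 → close Greywater (overflow 23)
  33÷1 = 33 each, +1 to first 0

Closure order: Ashgrove, Fernhollow, Cedarfen, Greywater
Last habitat: Ironridge with 70 animals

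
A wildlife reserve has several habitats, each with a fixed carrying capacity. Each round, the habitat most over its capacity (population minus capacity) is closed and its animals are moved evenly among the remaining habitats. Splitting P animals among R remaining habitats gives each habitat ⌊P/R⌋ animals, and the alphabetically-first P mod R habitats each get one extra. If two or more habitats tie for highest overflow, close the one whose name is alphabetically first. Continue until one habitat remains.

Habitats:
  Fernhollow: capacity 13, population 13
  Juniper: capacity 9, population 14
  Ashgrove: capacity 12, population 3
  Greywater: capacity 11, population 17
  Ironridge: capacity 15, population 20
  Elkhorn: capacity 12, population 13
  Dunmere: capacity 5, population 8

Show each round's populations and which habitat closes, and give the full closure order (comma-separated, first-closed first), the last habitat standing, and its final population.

Closure order: Greywater, Ironridge, Dunmere, Juniper, Elkhorn, Fernhollow
Last habitat: Ashgrove with 88 animals

Round 1: Ashgrove=3 Dunmere=8 Elkhorn=13 Fernhollow=13 Greywater=17 Ironridge=20 Juniper=14 → close Greywater (overflow 6)
  17÷6 = 2 each, +1 to first 5
Round 2: Ashgrove=6 Dunmere=11 Elkhorn=16 Fernhollow=16 Ironridge=23 Juniper=16 → close Ironridge (overflow 8)
  23÷5 = 4 each, +1 to first 3
Round 3: Ashgrove=11 Dunmere=16 Elkhorn=21 Fernhollow=20 Juniper=20 → close Dunmere (overflow 11)
  16÷4 = 4 each, +1 to first 0
Round 4: Ashgrove=15 Elkhorn=25 Fernhollow=24 Juniper=24 → close Juniper (overflow 15)
  24÷3 = 8 each, +1 to first 0
Round 5: Ashgrove=23 Elkhorn=33 Fernhollow=32 → close Elkhorn (overflow 21)
  33÷2 = 16 each, +1 to first 1
Round 6: Ashgrove=40 Fernhollow=48 → close Fernhollow (overflow 35)
  48÷1 = 48 each, +1 to first 0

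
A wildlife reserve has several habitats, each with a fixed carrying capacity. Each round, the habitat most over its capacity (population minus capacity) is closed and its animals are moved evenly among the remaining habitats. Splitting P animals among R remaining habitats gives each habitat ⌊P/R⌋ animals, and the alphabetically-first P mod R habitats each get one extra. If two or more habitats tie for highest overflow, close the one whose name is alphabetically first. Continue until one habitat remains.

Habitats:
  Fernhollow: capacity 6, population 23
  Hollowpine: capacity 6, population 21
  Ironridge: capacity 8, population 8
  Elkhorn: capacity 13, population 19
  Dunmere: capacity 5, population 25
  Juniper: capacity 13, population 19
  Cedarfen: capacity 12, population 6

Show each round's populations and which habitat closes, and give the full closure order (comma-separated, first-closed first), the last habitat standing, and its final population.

Closure order: Dunmere, Fernhollow, Hollowpine, Elkhorn, Juniper, Ironridge
Last habitat: Cedarfen with 121 animals

Round 1: Cedarfen=6 Dunmere=25 Elkhorn=19 Fernhollow=23 Hollowpine=21 Ironridge=8 Juniper=19 → close Dunmere (overflow 20)
  25÷6 = 4 each, +1 to first 1
Round 2: Cedarfen=11 Elkhorn=23 Fernhollow=27 Hollowpine=25 Ironridge=12 Juniper=23 → close Fernhollow (overflow 21)
  27÷5 = 5 each, +1 to first 2
Round 3: Cedarfen=17 Elkhorn=29 Hollowpine=30 Ironridge=17 Juniper=28 → close Hollowpine (overflow 24)
  30÷4 = 7 each, +1 to first 2
Round 4: Cedarfen=25 Elkhorn=37 Ironridge=24 Juniper=35 → close Elkhorn (overflow 24)
  37÷3 = 12 each, +1 to first 1
Round 5: Cedarfen=38 Ironridge=36 Juniper=47 → close Juniper (overflow 34)
  47÷2 = 23 each, +1 to first 1
Round 6: Cedarfen=62 Ironridge=59 → close Ironridge (overflow 51)
  59÷1 = 59 each, +1 to first 0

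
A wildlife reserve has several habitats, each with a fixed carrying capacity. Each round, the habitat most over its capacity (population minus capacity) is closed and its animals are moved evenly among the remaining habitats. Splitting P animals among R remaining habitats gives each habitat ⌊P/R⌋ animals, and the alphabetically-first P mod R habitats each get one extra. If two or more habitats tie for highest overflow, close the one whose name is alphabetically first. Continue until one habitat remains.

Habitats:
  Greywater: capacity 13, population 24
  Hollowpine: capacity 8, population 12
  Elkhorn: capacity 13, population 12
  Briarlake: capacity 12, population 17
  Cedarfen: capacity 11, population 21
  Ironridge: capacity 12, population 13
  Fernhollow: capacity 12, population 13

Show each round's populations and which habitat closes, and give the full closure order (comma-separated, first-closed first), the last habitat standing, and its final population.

Closure order: Greywater, Cedarfen, Briarlake, Hollowpine, Fernhollow, Ironridge
Last habitat: Elkhorn with 112 animals

Round 1: Briarlake=17 Cedarfen=21 Elkhorn=12 Fernhollow=13 Greywater=24 Hollowpine=12 Ironridge=13 → close Greywater (overflow 11)
  24÷6 = 4 each, +1 to first 0
Round 2: Briarlake=21 Cedarfen=25 Elkhorn=16 Fernhollow=17 Hollowpine=16 Ironridge=17 → close Cedarfen (overflow 14)
  25÷5 = 5 each, +1 to first 0
Round 3: Briarlake=26 Elkhorn=21 Fernhollow=22 Hollowpine=21 Ironridge=22 → close Briarlake (overflow 14)
  26÷4 = 6 each, +1 to first 2
Round 4: Elkhorn=28 Fernhollow=29 Hollowpine=27 Ironridge=28 → close Hollowpine (overflow 19)
  27÷3 = 9 each, +1 to first 0
Round 5: Elkhorn=37 Fernhollow=38 Ironridge=37 → close Fernhollow (overflow 26)
  38÷2 = 19 each, +1 to first 0
Round 6: Elkhorn=56 Ironridge=56 → close Ironridge (overflow 44)
  56÷1 = 56 each, +1 to first 0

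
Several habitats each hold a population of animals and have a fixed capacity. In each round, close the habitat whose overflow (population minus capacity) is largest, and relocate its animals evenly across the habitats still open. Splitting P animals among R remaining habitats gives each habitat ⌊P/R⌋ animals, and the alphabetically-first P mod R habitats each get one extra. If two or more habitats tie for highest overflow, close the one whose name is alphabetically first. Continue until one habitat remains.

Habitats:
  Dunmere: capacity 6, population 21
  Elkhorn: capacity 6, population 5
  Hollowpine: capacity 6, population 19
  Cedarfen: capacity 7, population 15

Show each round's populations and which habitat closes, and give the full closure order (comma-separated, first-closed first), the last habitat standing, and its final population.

Closure order: Dunmere, Hollowpine, Cedarfen
Last habitat: Elkhorn with 60 animals

Round 1: Cedarfen=15 Dunmere=21 Elkhorn=5 Hollowpine=19 → close Dunmere (overflow 15)
  21÷3 = 7 each, +1 to first 0
Round 2: Cedarfen=22 Elkhorn=12 Hollowpine=26 → close Hollowpine (overflow 20)
  26÷2 = 13 each, +1 to first 0
Round 3: Cedarfen=35 Elkhorn=25 → close Cedarfen (overflow 28)
  35÷1 = 35 each, +1 to first 0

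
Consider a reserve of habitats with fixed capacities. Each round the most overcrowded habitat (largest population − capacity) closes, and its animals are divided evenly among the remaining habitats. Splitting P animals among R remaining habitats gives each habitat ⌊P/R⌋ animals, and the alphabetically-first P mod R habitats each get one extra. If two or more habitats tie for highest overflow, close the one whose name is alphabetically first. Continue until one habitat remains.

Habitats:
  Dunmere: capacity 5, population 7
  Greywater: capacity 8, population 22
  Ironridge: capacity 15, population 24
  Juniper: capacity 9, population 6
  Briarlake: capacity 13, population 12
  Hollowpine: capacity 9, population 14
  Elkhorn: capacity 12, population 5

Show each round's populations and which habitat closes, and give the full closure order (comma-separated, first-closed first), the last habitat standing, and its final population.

Closure order: Greywater, Ironridge, Hollowpine, Dunmere, Briarlake, Juniper
Last habitat: Elkhorn with 90 animals

Round 1: Briarlake=12 Dunmere=7 Elkhorn=5 Greywater=22 Hollowpine=14 Ironridge=24 Juniper=6 → close Greywater (overflow 14)
  22÷6 = 3 each, +1 to first 4
Round 2: Briarlake=16 Dunmere=11 Elkhorn=9 Hollowpine=18 Ironridge=27 Juniper=9 → close Ironridge (overflow 12)
  27÷5 = 5 each, +1 to first 2
Round 3: Briarlake=22 Dunmere=17 Elkhorn=14 Hollowpine=23 Juniper=14 → close Hollowpine (overflow 14)
  23÷4 = 5 each, +1 to first 3
Round 4: Briarlake=28 Dunmere=23 Elkhorn=20 Juniper=19 → close Dunmere (overflow 18)
  23÷3 = 7 each, +1 to first 2
Round 5: Briarlake=36 Elkhorn=28 Juniper=26 → close Briarlake (overflow 23)
  36÷2 = 18 each, +1 to first 0
Round 6: Elkhorn=46 Juniper=44 → close Juniper (overflow 35)
  44÷1 = 44 each, +1 to first 0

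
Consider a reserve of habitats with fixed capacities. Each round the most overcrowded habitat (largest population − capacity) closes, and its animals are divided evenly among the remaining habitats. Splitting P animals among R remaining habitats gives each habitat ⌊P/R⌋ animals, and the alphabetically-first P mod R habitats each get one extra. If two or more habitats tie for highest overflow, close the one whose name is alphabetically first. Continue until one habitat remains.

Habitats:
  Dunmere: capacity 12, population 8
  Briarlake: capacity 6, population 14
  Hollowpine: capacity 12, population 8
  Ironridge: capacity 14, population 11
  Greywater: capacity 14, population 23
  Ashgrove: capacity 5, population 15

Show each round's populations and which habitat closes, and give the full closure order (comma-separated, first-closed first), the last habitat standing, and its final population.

Closure order: Ashgrove, Greywater, Briarlake, Dunmere, Ironridge
Last habitat: Hollowpine with 79 animals

Round 1: Ashgrove=15 Briarlake=14 Dunmere=8 Greywater=23 Hollowpine=8 Ironridge=11 → close Ashgrove (overflow 10)
  15÷5 = 3 each, +1 to first 0
Round 2: Briarlake=17 Dunmere=11 Greywater=26 Hollowpine=11 Ironridge=14 → close Greywater (overflow 12)
  26÷4 = 6 each, +1 to first 2
Round 3: Briarlake=24 Dunmere=18 Hollowpine=17 Ironridge=20 → close Briarlake (overflow 18)
  24÷3 = 8 each, +1 to first 0
Round 4: Dunmere=26 Hollowpine=25 Ironridge=28 → close Dunmere (overflow 14)
  26÷2 = 13 each, +1 to first 0
Round 5: Hollowpine=38 Ironridge=41 → close Ironridge (overflow 27)
  41÷1 = 41 each, +1 to first 0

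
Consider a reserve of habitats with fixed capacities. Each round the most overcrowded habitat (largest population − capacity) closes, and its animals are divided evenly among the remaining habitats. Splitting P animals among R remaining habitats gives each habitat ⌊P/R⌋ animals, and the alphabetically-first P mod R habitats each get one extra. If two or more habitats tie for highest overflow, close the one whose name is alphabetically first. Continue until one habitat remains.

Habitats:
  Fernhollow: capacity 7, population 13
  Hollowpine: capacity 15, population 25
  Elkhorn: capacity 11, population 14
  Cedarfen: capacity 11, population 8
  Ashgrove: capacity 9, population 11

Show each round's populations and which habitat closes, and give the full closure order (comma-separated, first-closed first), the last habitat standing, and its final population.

Closure order: Hollowpine, Fernhollow, Ashgrove, Elkhorn
Last habitat: Cedarfen with 71 animals

Round 1: Ashgrove=11 Cedarfen=8 Elkhorn=14 Fernhollow=13 Hollowpine=25 → close Hollowpine (overflow 10)
  25÷4 = 6 each, +1 to first 1
Round 2: Ashgrove=18 Cedarfen=14 Elkhorn=20 Fernhollow=19 → close Fernhollow (overflow 12)
  19÷3 = 6 each, +1 to first 1
Round 3: Ashgrove=25 Cedarfen=20 Elkhorn=26 → close Ashgrove (overflow 16)
  25÷2 = 12 each, +1 to first 1
Round 4: Cedarfen=33 Elkhorn=38 → close Elkhorn (overflow 27)
  38÷1 = 38 each, +1 to first 0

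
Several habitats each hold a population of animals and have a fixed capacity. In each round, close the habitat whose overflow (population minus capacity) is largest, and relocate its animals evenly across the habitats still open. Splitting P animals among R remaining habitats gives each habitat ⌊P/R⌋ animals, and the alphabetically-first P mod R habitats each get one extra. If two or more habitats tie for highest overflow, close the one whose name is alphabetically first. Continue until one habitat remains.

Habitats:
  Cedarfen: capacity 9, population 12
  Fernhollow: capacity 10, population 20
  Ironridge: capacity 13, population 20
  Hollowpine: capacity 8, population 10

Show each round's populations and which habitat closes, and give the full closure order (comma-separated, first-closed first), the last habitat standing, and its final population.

Round 1: Cedarfen=12 Fernhollow=20 Hollowpine=10 Ironridge=20 → close Fernhollow (overflow 10)
  20÷3 = 6 each, +1 to first 2
Round 2: Cedarfen=19 Hollowpine=17 Ironridge=26 → close Ironridge (overflow 13)
  26÷2 = 13 each, +1 to first 0
Round 3: Cedarfen=32 Hollowpine=30 → close Cedarfen (overflow 23)
  32÷1 = 32 each, +1 to first 0

Closure order: Fernhollow, Ironridge, Cedarfen
Last habitat: Hollowpine with 62 animals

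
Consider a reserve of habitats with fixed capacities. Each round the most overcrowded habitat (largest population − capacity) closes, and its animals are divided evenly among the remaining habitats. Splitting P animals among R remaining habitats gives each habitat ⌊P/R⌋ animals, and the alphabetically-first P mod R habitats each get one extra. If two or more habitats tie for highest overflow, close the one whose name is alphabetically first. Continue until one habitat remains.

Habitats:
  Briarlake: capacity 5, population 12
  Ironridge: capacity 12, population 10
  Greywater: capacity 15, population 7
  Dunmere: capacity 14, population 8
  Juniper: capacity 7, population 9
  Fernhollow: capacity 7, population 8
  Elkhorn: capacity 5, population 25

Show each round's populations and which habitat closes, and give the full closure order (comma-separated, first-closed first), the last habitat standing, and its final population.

Round 1: Briarlake=12 Dunmere=8 Elkhorn=25 Fernhollow=8 Greywater=7 Ironridge=10 Juniper=9 → close Elkhorn (overflow 20)
  25÷6 = 4 each, +1 to first 1
Round 2: Briarlake=17 Dunmere=12 Fernhollow=12 Greywater=11 Ironridge=14 Juniper=13 → close Briarlake (overflow 12)
  17÷5 = 3 each, +1 to first 2
Round 3: Dunmere=16 Fernhollow=16 Greywater=14 Ironridge=17 Juniper=16 → close Fernhollow (overflow 9)
  16÷4 = 4 each, +1 to first 0
Round 4: Dunmere=20 Greywater=18 Ironridge=21 Juniper=20 → close Juniper (overflow 13)
  20÷3 = 6 each, +1 to first 2
Round 5: Dunmere=27 Greywater=25 Ironridge=27 → close Ironridge (overflow 15)
  27÷2 = 13 each, +1 to first 1
Round 6: Dunmere=41 Greywater=38 → close Dunmere (overflow 27)
  41÷1 = 41 each, +1 to first 0

Closure order: Elkhorn, Briarlake, Fernhollow, Juniper, Ironridge, Dunmere
Last habitat: Greywater with 79 animals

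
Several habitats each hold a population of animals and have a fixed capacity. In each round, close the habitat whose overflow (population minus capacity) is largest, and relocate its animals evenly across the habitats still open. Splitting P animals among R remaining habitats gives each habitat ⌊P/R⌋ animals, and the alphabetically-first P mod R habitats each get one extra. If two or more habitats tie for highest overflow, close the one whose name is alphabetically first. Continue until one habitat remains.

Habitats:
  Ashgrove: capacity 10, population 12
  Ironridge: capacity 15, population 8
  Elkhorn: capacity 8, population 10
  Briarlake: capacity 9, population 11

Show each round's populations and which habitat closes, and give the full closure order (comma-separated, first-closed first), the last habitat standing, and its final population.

Round 1: Ashgrove=12 Briarlake=11 Elkhorn=10 Ironridge=8 → close Ashgrove (overflow 2)
  12÷3 = 4 each, +1 to first 0
Round 2: Briarlake=15 Elkhorn=14 Ironridge=12 → close Briarlake (overflow 6)
  15÷2 = 7 each, +1 to first 1
Round 3: Elkhorn=22 Ironridge=19 → close Elkhorn (overflow 14)
  22÷1 = 22 each, +1 to first 0

Closure order: Ashgrove, Briarlake, Elkhorn
Last habitat: Ironridge with 41 animals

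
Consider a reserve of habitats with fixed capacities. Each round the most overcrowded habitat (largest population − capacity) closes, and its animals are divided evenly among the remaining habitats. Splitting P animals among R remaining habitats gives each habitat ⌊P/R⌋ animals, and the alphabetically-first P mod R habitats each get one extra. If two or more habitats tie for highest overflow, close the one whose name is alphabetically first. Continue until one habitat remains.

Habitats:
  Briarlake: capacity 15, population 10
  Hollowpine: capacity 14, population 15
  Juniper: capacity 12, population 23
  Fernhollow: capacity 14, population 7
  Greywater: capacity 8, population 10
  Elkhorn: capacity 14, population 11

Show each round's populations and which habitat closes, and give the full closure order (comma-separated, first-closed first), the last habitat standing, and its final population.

Closure order: Juniper, Greywater, Hollowpine, Elkhorn, Briarlake
Last habitat: Fernhollow with 76 animals

Round 1: Briarlake=10 Elkhorn=11 Fernhollow=7 Greywater=10 Hollowpine=15 Juniper=23 → close Juniper (overflow 11)
  23÷5 = 4 each, +1 to first 3
Round 2: Briarlake=15 Elkhorn=16 Fernhollow=12 Greywater=14 Hollowpine=19 → close Greywater (overflow 6)
  14÷4 = 3 each, +1 to first 2
Round 3: Briarlake=19 Elkhorn=20 Fernhollow=15 Hollowpine=22 → close Hollowpine (overflow 8)
  22÷3 = 7 each, +1 to first 1
Round 4: Briarlake=27 Elkhorn=27 Fernhollow=22 → close Elkhorn (overflow 13)
  27÷2 = 13 each, +1 to first 1
Round 5: Briarlake=41 Fernhollow=35 → close Briarlake (overflow 26)
  41÷1 = 41 each, +1 to first 0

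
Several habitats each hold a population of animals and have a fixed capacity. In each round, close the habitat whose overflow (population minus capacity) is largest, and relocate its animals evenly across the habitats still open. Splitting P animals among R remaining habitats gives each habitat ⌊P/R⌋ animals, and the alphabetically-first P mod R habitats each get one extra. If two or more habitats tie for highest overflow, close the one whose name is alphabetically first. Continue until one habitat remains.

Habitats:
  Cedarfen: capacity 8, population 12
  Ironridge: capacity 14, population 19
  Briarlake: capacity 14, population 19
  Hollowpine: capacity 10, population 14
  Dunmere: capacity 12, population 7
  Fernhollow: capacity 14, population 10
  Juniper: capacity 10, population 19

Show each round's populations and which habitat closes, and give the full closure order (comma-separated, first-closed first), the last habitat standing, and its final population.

Round 1: Briarlake=19 Cedarfen=12 Dunmere=7 Fernhollow=10 Hollowpine=14 Ironridge=19 Juniper=19 → close Juniper (overflow 9)
  19÷6 = 3 each, +1 to first 1
Round 2: Briarlake=23 Cedarfen=15 Dunmere=10 Fernhollow=13 Hollowpine=17 Ironridge=22 → close Briarlake (overflow 9)
  23÷5 = 4 each, +1 to first 3
Round 3: Cedarfen=20 Dunmere=15 Fernhollow=18 Hollowpine=21 Ironridge=26 → close Cedarfen (overflow 12)
  20÷4 = 5 each, +1 to first 0
Round 4: Dunmere=20 Fernhollow=23 Hollowpine=26 Ironridge=31 → close Ironridge (overflow 17)
  31÷3 = 10 each, +1 to first 1
Round 5: Dunmere=31 Fernhollow=33 Hollowpine=36 → close Hollowpine (overflow 26)
  36÷2 = 18 each, +1 to first 0
Round 6: Dunmere=49 Fernhollow=51 → close Dunmere (overflow 37)
  49÷1 = 49 each, +1 to first 0

Closure order: Juniper, Briarlake, Cedarfen, Ironridge, Hollowpine, Dunmere
Last habitat: Fernhollow with 100 animals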